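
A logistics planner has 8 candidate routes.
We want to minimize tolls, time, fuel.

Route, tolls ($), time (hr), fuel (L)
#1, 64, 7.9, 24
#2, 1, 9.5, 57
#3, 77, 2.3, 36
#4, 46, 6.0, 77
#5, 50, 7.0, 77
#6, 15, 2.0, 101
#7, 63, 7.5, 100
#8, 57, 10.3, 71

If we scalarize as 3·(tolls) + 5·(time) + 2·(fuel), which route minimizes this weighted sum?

#2

#1: 3·64 + 5·7.9 + 2·24 = 279.5
#2: 3·1 + 5·9.5 + 2·57 = 164.5
#3: 3·77 + 5·2.3 + 2·36 = 314.5
#4: 3·46 + 5·6.0 + 2·77 = 322.0
#5: 3·50 + 5·7.0 + 2·77 = 339.0
#6: 3·15 + 5·2.0 + 2·101 = 257.0
#7: 3·63 + 5·7.5 + 2·100 = 426.5
#8: 3·57 + 5·10.3 + 2·71 = 364.5
Lowest: #2 at 164.5.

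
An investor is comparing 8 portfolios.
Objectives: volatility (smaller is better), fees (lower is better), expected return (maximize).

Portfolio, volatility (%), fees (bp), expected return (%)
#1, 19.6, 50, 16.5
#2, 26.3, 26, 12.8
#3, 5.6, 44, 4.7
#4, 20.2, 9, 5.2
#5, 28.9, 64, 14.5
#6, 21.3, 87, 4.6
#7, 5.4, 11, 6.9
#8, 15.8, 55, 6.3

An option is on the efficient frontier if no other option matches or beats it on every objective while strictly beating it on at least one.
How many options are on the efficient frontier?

4

#1: not dominated (best expected return).
#2: not dominated.
#3: dominated by #7 (volatility 5.4≤5.6, fees 11≤44, expected return 6.9≥4.7).
#4: not dominated (best fees).
#5: dominated by #1 (volatility 19.6≤28.9, fees 50≤64, expected return 16.5≥14.5).
#6: dominated by #1 (volatility 19.6≤21.3, fees 50≤87, expected return 16.5≥4.6).
#7: not dominated (best volatility).
#8: dominated by #7 (volatility 5.4≤15.8, fees 11≤55, expected return 6.9≥6.3).
Pareto-optimal: #1, #2, #4, #7 → 4.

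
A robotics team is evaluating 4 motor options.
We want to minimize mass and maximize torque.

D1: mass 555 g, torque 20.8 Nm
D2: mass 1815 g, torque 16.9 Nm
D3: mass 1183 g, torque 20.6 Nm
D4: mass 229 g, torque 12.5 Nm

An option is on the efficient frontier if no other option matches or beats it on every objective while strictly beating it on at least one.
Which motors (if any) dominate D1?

none

D2: worse on mass (1815 vs 555).
D3: worse on mass (1183 vs 555).
D4: worse on torque (12.5 vs 20.8).
No option dominates D1.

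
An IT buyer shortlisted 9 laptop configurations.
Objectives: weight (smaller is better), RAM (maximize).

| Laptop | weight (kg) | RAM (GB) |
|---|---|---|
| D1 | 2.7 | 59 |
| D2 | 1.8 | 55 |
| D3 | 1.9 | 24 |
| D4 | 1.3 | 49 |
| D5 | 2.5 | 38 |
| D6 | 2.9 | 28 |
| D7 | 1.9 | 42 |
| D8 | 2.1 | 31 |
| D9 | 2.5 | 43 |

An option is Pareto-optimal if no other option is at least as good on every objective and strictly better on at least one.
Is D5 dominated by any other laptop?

Yes

D2 vs D5: weight 1.8≤2.5, RAM 55≥38 — D2 is at least as good on every objective and strictly better on at least one, so D2 dominates D5.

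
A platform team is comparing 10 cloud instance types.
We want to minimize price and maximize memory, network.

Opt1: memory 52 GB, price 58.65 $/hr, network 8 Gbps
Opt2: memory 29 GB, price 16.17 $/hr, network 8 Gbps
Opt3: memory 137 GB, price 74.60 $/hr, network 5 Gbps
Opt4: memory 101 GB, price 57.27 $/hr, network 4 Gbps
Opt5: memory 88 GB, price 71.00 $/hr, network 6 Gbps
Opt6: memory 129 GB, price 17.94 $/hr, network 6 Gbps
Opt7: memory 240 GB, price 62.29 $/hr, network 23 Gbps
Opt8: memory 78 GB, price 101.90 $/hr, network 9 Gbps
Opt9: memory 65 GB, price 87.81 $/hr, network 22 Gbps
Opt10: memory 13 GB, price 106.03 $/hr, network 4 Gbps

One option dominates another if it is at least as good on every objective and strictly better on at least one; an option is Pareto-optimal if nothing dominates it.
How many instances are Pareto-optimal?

Opt1: not dominated.
Opt2: not dominated (best price).
Opt3: dominated by Opt7 (memory 240≥137, price 62.29≤74.60, network 23≥5).
Opt4: dominated by Opt6 (memory 129≥101, price 17.94≤57.27, network 6≥4).
Opt5: dominated by Opt6 (memory 129≥88, price 17.94≤71.00, network 6≥6).
Opt6: not dominated.
Opt7: not dominated (best memory).
Opt8: dominated by Opt7 (memory 240≥78, price 62.29≤101.90, network 23≥9).
Opt9: dominated by Opt7 (memory 240≥65, price 62.29≤87.81, network 23≥22).
Opt10: dominated by Opt1 (memory 52≥13, price 58.65≤106.03, network 8≥4).
Pareto-optimal: Opt1, Opt2, Opt6, Opt7 → 4.

4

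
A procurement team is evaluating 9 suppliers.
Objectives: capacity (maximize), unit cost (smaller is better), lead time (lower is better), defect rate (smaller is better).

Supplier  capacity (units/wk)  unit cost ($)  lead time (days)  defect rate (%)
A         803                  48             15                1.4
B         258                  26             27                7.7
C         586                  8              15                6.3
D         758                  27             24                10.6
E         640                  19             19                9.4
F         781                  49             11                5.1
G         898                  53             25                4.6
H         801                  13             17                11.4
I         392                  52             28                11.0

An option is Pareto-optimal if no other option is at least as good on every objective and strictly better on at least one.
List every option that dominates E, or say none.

A: worse on unit cost (48 vs 19).
B: worse on capacity (258 vs 640).
C: worse on capacity (586 vs 640).
D: worse on unit cost (27 vs 19).
F: worse on unit cost (49 vs 19).
G: worse on unit cost (53 vs 19).
H: worse on defect rate (11.4 vs 9.4).
I: worse on capacity (392 vs 640).
No option dominates E.

none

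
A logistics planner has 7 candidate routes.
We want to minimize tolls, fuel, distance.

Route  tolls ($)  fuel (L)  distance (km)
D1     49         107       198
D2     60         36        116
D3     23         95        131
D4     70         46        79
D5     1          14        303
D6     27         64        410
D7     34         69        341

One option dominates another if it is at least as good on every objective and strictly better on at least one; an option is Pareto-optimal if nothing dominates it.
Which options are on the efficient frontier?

D2, D3, D4, D5

D1: dominated by D3 (tolls 23≤49, fuel 95≤107, distance 131≤198).
D2: not dominated.
D3: not dominated.
D4: not dominated (best distance).
D5: not dominated (best tolls).
D6: dominated by D5 (tolls 1≤27, fuel 14≤64, distance 303≤410).
D7: dominated by D5 (tolls 1≤34, fuel 14≤69, distance 303≤341).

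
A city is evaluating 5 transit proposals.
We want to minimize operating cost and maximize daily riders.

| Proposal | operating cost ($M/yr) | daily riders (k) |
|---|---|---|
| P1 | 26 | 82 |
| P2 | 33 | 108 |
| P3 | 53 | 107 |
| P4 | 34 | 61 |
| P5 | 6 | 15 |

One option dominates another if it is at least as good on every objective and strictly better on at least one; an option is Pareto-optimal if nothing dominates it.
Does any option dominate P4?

P1 vs P4: operating cost 26≤34, daily riders 82≥61 — P1 is at least as good on every objective and strictly better on at least one, so P1 dominates P4.

Yes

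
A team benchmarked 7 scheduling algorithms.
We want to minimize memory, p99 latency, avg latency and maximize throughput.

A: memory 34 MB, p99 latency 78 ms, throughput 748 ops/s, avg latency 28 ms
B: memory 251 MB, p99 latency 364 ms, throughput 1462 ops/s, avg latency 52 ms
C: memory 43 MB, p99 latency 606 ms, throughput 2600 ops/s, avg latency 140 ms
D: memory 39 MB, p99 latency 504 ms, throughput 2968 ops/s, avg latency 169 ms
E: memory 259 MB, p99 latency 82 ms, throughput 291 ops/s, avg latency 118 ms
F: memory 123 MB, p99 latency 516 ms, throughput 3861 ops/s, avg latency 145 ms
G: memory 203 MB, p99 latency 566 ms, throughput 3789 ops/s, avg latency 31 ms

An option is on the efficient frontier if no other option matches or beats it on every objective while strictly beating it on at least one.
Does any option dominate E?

Yes

A vs E: memory 34≤259, p99 latency 78≤82, throughput 748≥291, avg latency 28≤118 — A is at least as good on every objective and strictly better on at least one, so A dominates E.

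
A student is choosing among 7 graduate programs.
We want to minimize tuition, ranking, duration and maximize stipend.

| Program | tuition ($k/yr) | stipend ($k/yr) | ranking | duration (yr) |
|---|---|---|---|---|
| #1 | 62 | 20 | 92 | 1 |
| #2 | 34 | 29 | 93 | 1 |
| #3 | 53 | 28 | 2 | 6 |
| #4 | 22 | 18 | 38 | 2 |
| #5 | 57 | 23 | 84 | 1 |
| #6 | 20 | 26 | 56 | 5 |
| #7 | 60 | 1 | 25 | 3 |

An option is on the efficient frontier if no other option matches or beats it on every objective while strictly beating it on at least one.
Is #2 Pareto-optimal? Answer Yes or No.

Yes

#1: worse on tuition (62 vs 34).
#3: worse on tuition (53 vs 34).
#4: worse on stipend (18 vs 29).
#5: worse on tuition (57 vs 34).
#6: worse on stipend (26 vs 29).
#7: worse on tuition (60 vs 34).
No option is at least as good as #2 on every objective and strictly better on one.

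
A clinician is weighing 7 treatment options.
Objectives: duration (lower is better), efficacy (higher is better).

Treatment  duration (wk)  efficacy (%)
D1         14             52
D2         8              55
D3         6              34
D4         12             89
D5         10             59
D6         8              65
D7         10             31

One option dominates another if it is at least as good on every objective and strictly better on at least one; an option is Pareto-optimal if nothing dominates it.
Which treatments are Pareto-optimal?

D1: dominated by D2 (duration 8≤14, efficacy 55≥52).
D2: dominated by D6 (duration 8≤8, efficacy 65≥55).
D3: not dominated (best duration).
D4: not dominated (best efficacy).
D5: dominated by D6 (duration 8≤10, efficacy 65≥59).
D6: not dominated.
D7: dominated by D2 (duration 8≤10, efficacy 55≥31).

D3, D4, D6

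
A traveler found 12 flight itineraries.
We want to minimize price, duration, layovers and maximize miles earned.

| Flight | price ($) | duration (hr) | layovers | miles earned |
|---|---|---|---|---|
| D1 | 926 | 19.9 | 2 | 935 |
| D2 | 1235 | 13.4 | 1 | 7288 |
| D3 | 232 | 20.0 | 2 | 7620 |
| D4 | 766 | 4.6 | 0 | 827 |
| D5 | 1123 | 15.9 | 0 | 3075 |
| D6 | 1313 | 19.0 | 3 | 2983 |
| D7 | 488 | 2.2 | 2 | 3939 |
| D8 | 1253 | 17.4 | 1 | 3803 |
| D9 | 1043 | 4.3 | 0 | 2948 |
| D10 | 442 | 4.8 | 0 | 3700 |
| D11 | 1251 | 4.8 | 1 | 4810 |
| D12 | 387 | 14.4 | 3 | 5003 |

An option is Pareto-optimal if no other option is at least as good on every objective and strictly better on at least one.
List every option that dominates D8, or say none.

D2: price 1235≤1253, duration 13.4≤17.4, layovers 1≤1, miles earned 7288≥3803 — dominates D8.
D11: price 1251≤1253, duration 4.8≤17.4, layovers 1≤1, miles earned 4810≥3803 — dominates D8.
Others (D1, D3, D4, D5, D6, D7, D9, D10, D12) are each worse than D8 on at least one objective.

D2, D11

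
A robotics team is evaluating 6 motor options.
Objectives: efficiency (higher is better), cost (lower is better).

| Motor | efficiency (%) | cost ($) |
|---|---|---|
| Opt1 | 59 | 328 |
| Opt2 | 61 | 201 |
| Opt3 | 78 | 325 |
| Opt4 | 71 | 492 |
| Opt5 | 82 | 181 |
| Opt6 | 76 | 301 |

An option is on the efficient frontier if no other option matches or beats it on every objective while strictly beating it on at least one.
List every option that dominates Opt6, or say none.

Opt5: efficiency 82≥76, cost 181≤301 — dominates Opt6.
Others (Opt1, Opt2, Opt3, Opt4) are each worse than Opt6 on at least one objective.

Opt5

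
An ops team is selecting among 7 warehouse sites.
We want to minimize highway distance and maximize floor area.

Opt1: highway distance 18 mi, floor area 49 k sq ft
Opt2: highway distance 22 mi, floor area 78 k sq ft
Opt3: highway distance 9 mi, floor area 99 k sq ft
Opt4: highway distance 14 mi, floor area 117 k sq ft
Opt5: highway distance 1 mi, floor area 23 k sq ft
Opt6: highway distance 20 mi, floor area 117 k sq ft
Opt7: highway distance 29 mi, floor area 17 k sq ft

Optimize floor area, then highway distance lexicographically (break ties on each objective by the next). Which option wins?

First maximize floor area: best is 117, kept {Opt4, Opt6}.
Then minimize highway distance: best is 14, kept {Opt4}.

Opt4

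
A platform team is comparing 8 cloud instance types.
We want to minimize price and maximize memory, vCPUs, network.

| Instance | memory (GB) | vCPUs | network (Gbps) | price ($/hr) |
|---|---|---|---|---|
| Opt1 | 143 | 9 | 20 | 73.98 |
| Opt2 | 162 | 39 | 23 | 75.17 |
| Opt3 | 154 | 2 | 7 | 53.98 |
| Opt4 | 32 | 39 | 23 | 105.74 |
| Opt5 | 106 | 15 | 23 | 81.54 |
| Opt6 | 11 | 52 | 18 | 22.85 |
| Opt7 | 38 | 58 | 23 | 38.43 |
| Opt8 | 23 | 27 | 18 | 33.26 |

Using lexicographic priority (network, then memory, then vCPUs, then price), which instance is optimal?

Opt2

First maximize network: best is 23, kept {Opt2, Opt4, Opt5, Opt7}.
Then maximize memory: best is 162, kept {Opt2}.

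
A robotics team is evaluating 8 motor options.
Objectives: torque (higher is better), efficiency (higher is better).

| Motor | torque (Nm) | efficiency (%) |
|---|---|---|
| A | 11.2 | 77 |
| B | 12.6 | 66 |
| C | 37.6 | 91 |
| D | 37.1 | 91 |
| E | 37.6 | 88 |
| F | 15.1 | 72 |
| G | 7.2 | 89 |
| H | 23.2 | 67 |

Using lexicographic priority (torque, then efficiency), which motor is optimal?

First maximize torque: best is 37.6, kept {C, E}.
Then maximize efficiency: best is 91, kept {C}.

C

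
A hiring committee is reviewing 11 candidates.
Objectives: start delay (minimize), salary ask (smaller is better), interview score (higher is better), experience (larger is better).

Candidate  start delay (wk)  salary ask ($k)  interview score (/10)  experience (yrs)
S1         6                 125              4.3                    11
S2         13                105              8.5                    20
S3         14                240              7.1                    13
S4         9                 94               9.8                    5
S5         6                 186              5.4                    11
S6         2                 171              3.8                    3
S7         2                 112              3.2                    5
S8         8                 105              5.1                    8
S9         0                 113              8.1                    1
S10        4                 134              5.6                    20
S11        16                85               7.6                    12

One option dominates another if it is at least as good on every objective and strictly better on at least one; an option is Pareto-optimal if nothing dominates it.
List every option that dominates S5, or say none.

S10

S10: start delay 4≤6, salary ask 134≤186, interview score 5.6≥5.4, experience 20≥11 — dominates S5.
Others (S1, S2, S3, S4, S6, S7, S8, S9, S11) are each worse than S5 on at least one objective.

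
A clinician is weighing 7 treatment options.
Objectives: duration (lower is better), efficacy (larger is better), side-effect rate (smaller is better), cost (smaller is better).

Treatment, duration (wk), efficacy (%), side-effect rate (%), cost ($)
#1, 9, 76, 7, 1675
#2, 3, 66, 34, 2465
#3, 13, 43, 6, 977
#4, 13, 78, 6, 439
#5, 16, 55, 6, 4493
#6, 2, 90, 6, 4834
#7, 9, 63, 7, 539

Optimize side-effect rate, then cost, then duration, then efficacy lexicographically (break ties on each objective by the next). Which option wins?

#4

First minimize side-effect rate: best is 6, kept {#3, #4, #5, #6}.
Then minimize cost: best is 439, kept {#4}.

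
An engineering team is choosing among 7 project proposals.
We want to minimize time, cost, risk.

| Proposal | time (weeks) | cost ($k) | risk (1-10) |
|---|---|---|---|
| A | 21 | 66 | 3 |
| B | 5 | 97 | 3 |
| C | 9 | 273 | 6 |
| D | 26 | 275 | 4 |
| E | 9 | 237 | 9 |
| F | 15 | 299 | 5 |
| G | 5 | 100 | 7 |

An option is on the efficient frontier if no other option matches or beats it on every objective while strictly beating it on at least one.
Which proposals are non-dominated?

A, B

A: not dominated (best cost).
B: not dominated.
C: dominated by B (time 5≤9, cost 97≤273, risk 3≤6).
D: dominated by A (time 21≤26, cost 66≤275, risk 3≤4).
E: dominated by B (time 5≤9, cost 97≤237, risk 3≤9).
F: dominated by B (time 5≤15, cost 97≤299, risk 3≤5).
G: dominated by B (time 5≤5, cost 97≤100, risk 3≤7).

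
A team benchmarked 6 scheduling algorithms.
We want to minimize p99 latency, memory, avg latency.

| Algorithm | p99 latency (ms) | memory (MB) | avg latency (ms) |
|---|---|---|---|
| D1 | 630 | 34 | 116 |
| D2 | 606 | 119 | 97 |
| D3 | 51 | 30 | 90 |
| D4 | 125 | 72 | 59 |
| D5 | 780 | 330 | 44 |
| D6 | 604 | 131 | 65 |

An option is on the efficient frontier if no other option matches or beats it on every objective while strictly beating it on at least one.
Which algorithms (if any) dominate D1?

D3: p99 latency 51≤630, memory 30≤34, avg latency 90≤116 — dominates D1.
Others (D2, D4, D5, D6) are each worse than D1 on at least one objective.

D3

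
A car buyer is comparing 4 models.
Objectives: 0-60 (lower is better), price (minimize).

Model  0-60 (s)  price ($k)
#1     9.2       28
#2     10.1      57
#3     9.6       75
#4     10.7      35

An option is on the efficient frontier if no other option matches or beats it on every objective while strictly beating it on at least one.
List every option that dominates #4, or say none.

#1

#1: 0-60 9.2≤10.7, price 28≤35 — dominates #4.
Others (#2, #3) are each worse than #4 on at least one objective.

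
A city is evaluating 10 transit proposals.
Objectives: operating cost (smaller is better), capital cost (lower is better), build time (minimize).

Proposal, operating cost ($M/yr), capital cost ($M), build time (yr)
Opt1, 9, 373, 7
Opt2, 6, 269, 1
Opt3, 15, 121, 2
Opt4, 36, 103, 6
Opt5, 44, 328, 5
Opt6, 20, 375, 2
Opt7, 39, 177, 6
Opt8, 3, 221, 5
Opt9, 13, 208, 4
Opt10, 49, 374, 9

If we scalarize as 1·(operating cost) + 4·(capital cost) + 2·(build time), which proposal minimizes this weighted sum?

Opt4

Opt1: 1·9 + 4·373 + 2·7 = 1515
Opt2: 1·6 + 4·269 + 2·1 = 1084
Opt3: 1·15 + 4·121 + 2·2 = 503
Opt4: 1·36 + 4·103 + 2·6 = 460
Opt5: 1·44 + 4·328 + 2·5 = 1366
Opt6: 1·20 + 4·375 + 2·2 = 1524
Opt7: 1·39 + 4·177 + 2·6 = 759
Opt8: 1·3 + 4·221 + 2·5 = 897
Opt9: 1·13 + 4·208 + 2·4 = 853
Opt10: 1·49 + 4·374 + 2·9 = 1563
Lowest: Opt4 at 460.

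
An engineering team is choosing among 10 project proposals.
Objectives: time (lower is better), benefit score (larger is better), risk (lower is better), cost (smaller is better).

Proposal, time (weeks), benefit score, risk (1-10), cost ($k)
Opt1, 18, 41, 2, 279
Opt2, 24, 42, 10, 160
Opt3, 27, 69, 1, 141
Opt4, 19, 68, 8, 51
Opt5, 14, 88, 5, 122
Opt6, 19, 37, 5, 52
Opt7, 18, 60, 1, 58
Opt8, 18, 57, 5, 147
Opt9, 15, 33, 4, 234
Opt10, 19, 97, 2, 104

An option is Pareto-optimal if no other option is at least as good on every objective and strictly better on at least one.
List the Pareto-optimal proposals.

Opt1: dominated by Opt7 (time 18≤18, benefit score 60≥41, risk 1≤2, cost 58≤279).
Opt2: dominated by Opt4 (time 19≤24, benefit score 68≥42, risk 8≤10, cost 51≤160).
Opt3: not dominated.
Opt4: not dominated (best cost).
Opt5: not dominated (best time).
Opt6: not dominated.
Opt7: not dominated.
Opt8: dominated by Opt5 (time 14≤18, benefit score 88≥57, risk 5≤5, cost 122≤147).
Opt9: not dominated.
Opt10: not dominated (best benefit score).

Opt3, Opt4, Opt5, Opt6, Opt7, Opt9, Opt10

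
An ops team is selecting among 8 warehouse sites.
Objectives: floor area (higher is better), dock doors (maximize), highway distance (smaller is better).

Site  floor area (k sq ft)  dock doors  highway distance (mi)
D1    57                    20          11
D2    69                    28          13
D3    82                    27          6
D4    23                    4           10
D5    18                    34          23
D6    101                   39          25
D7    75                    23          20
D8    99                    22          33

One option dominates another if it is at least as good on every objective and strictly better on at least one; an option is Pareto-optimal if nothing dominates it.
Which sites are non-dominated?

D2, D3, D5, D6

D1: dominated by D3 (floor area 82≥57, dock doors 27≥20, highway distance 6≤11).
D2: not dominated.
D3: not dominated (best highway distance).
D4: dominated by D3 (floor area 82≥23, dock doors 27≥4, highway distance 6≤10).
D5: not dominated.
D6: not dominated (best floor area).
D7: dominated by D3 (floor area 82≥75, dock doors 27≥23, highway distance 6≤20).
D8: dominated by D6 (floor area 101≥99, dock doors 39≥22, highway distance 25≤33).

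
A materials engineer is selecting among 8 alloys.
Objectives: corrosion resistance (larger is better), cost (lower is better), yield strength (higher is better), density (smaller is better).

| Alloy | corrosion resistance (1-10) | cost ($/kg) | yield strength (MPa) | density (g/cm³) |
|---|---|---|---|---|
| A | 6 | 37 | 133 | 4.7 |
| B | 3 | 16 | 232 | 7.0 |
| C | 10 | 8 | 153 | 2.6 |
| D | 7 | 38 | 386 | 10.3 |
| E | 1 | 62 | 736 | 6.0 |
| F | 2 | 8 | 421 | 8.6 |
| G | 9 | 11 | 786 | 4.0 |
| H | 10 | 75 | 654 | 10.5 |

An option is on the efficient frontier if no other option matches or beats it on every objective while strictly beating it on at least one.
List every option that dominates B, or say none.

G

G: corrosion resistance 9≥3, cost 11≤16, yield strength 786≥232, density 4.0≤7.0 — dominates B.
Others (A, C, D, E, F, H) are each worse than B on at least one objective.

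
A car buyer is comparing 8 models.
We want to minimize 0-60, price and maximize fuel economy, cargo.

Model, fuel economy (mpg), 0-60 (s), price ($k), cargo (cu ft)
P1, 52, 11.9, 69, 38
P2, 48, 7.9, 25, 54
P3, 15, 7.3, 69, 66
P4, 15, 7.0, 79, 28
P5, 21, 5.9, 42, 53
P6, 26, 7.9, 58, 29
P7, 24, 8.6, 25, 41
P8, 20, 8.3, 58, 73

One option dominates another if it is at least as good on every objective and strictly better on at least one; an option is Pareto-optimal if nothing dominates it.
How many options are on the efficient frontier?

5

P1: not dominated (best fuel economy).
P2: not dominated.
P3: not dominated.
P4: dominated by P5 (fuel economy 21≥15, 0-60 5.9≤7.0, price 42≤79, cargo 53≥28).
P5: not dominated (best 0-60).
P6: dominated by P2 (fuel economy 48≥26, 0-60 7.9≤7.9, price 25≤58, cargo 54≥29).
P7: dominated by P2 (fuel economy 48≥24, 0-60 7.9≤8.6, price 25≤25, cargo 54≥41).
P8: not dominated (best cargo).
Pareto-optimal: P1, P2, P3, P5, P8 → 5.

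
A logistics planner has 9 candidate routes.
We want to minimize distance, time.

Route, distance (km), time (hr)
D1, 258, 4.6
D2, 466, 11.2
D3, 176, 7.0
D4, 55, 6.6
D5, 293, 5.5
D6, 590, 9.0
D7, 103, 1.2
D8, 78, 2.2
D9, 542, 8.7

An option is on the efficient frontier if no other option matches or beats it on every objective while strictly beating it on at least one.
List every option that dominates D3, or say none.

D4: distance 55≤176, time 6.6≤7.0 — dominates D3.
D7: distance 103≤176, time 1.2≤7.0 — dominates D3.
D8: distance 78≤176, time 2.2≤7.0 — dominates D3.
Others (D1, D2, D5, D6, D9) are each worse than D3 on at least one objective.

D4, D7, D8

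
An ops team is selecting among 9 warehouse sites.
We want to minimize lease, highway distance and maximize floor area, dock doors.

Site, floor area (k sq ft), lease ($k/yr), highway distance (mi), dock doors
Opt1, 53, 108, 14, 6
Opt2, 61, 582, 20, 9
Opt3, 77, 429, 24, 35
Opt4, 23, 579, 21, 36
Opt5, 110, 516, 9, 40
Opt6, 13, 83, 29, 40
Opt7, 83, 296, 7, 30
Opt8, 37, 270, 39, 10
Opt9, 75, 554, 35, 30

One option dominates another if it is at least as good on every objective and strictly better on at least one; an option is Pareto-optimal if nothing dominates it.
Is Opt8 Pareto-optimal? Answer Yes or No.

Opt1: worse on dock doors (6 vs 10).
Opt2: worse on lease (582 vs 270).
Opt3: worse on lease (429 vs 270).
Opt4: worse on floor area (23 vs 37).
Opt5: worse on lease (516 vs 270).
Opt6: worse on floor area (13 vs 37).
Opt7: worse on lease (296 vs 270).
Opt9: worse on lease (554 vs 270).
No option is at least as good as Opt8 on every objective and strictly better on one.

Yes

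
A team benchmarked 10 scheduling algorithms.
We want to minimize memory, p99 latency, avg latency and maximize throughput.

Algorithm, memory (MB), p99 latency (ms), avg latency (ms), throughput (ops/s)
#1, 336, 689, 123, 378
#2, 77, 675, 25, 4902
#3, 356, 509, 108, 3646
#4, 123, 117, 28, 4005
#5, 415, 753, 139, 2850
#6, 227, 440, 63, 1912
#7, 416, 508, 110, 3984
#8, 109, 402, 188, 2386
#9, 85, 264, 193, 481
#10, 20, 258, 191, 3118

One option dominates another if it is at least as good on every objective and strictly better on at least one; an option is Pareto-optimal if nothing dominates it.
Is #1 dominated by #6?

#6 vs #1: memory 227≤336, p99 latency 440≤689, avg latency 63≤123, throughput 1912≥378 — #6 is at least as good on every objective with at least one strict improvement.

Yes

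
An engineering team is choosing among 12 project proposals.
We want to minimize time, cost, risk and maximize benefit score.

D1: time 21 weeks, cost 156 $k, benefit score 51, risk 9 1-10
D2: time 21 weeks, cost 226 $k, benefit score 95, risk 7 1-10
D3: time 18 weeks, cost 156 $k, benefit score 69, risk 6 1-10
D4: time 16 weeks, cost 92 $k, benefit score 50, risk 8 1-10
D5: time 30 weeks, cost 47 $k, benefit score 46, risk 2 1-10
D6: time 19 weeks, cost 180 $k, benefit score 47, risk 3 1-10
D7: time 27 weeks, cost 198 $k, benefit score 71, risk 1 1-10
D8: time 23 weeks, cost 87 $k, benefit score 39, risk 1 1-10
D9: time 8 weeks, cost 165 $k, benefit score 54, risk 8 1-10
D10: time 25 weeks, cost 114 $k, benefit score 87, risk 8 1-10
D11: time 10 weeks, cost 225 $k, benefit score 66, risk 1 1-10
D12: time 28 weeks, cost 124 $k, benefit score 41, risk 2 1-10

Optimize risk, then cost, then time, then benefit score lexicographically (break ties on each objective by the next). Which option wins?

D8

First minimize risk: best is 1, kept {D7, D8, D11}.
Then minimize cost: best is 87, kept {D8}.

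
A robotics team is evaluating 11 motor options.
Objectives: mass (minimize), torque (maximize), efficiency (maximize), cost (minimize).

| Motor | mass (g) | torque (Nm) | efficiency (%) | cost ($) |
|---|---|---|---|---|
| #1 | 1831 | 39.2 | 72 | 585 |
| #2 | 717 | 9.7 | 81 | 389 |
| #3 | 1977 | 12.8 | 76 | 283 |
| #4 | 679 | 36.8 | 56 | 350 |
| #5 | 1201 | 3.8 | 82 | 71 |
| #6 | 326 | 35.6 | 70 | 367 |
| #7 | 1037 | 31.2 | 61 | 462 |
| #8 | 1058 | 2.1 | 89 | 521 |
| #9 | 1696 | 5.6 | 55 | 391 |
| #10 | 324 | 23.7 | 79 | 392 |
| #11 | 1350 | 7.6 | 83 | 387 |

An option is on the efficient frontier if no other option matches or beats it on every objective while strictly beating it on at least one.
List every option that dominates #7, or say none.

#6

#6: mass 326≤1037, torque 35.6≥31.2, efficiency 70≥61, cost 367≤462 — dominates #7.
Others (#1, #2, #3, #4, #5, #8, #9, #10, #11) are each worse than #7 on at least one objective.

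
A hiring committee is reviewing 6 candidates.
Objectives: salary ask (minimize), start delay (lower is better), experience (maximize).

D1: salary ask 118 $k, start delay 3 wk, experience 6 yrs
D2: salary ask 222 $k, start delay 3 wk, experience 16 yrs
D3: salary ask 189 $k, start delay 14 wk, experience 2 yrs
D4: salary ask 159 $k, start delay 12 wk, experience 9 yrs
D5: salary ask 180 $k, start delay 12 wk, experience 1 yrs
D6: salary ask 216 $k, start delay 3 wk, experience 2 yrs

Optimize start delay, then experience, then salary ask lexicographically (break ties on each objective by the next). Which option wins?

D2

First minimize start delay: best is 3, kept {D1, D2, D6}.
Then maximize experience: best is 16, kept {D2}.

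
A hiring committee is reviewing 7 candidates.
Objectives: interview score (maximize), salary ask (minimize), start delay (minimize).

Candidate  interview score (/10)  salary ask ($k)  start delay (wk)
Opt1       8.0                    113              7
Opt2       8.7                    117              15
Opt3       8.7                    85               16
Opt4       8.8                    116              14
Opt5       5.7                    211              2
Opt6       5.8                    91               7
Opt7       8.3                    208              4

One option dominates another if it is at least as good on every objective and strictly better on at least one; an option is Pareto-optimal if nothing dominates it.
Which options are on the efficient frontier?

Opt1: not dominated.
Opt2: dominated by Opt4 (interview score 8.8≥8.7, salary ask 116≤117, start delay 14≤15).
Opt3: not dominated (best salary ask).
Opt4: not dominated (best interview score).
Opt5: not dominated (best start delay).
Opt6: not dominated.
Opt7: not dominated.

Opt1, Opt3, Opt4, Opt5, Opt6, Opt7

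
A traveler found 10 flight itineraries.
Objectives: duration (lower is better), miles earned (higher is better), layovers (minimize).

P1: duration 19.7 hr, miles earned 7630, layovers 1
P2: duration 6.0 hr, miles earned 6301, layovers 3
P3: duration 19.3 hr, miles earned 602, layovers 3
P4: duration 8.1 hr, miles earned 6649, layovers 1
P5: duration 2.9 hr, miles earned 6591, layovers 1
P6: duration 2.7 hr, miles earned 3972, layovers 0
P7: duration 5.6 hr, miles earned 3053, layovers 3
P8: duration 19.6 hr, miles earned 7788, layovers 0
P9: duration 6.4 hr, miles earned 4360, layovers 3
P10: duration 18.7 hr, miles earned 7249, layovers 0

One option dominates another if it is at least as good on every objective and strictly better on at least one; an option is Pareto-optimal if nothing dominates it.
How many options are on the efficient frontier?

5

P1: dominated by P8 (duration 19.6≤19.7, miles earned 7788≥7630, layovers 0≤1).
P2: dominated by P5 (duration 2.9≤6.0, miles earned 6591≥6301, layovers 1≤3).
P3: dominated by P2 (duration 6.0≤19.3, miles earned 6301≥602, layovers 3≤3).
P4: not dominated.
P5: not dominated.
P6: not dominated (best duration).
P7: dominated by P5 (duration 2.9≤5.6, miles earned 6591≥3053, layovers 1≤3).
P8: not dominated (best miles earned).
P9: dominated by P2 (duration 6.0≤6.4, miles earned 6301≥4360, layovers 3≤3).
P10: not dominated.
Pareto-optimal: P4, P5, P6, P8, P10 → 5.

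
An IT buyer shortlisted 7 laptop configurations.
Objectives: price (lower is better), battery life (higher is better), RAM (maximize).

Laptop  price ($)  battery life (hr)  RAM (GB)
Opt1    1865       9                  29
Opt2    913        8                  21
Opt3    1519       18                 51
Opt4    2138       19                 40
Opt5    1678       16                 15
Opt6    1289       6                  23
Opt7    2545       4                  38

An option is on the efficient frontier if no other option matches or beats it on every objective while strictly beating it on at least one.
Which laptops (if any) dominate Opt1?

Opt3: price 1519≤1865, battery life 18≥9, RAM 51≥29 — dominates Opt1.
Others (Opt2, Opt4, Opt5, Opt6, Opt7) are each worse than Opt1 on at least one objective.

Opt3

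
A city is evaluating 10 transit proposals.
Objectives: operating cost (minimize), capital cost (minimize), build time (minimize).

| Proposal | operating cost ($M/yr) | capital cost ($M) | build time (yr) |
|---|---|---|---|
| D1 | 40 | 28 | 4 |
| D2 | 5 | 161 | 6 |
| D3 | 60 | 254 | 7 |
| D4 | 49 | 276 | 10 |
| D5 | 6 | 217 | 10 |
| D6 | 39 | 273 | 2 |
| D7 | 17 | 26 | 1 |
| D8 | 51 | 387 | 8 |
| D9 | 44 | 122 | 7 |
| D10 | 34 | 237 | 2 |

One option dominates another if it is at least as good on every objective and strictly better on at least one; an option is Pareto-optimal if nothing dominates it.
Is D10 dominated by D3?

D3 vs D10: D3 is worse on operating cost (60 vs 34), so it does not dominate D10.

No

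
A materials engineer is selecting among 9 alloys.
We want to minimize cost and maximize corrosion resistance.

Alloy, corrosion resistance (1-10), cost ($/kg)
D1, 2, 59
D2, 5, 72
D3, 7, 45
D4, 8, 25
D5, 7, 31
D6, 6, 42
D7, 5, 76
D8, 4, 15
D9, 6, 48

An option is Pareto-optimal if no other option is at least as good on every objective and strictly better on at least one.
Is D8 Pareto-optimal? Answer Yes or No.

D1: worse on corrosion resistance (2 vs 4).
D2: worse on cost (72 vs 15).
D3: worse on cost (45 vs 15).
D4: worse on cost (25 vs 15).
D5: worse on cost (31 vs 15).
D6: worse on cost (42 vs 15).
D7: worse on cost (76 vs 15).
D9: worse on cost (48 vs 15).
No option is at least as good as D8 on every objective and strictly better on one.

Yes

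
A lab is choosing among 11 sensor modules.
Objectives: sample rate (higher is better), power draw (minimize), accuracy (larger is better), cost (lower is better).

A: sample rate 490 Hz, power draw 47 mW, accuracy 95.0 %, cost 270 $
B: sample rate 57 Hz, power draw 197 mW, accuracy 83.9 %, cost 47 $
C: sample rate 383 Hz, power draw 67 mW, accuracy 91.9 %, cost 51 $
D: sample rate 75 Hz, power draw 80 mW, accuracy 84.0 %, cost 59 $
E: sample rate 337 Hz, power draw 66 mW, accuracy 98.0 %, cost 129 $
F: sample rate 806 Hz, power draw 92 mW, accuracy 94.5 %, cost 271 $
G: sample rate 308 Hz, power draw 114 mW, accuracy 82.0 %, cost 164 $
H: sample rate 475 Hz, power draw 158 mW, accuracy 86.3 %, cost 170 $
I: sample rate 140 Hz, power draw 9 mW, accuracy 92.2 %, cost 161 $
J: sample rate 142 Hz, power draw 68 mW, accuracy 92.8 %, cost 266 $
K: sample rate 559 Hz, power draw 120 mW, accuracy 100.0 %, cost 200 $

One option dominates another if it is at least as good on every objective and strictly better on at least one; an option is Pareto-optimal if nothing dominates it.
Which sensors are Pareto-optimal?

A: not dominated.
B: not dominated (best cost).
C: not dominated.
D: dominated by C (sample rate 383≥75, power draw 67≤80, accuracy 91.9≥84.0, cost 51≤59).
E: not dominated.
F: not dominated (best sample rate).
G: dominated by C (sample rate 383≥308, power draw 67≤114, accuracy 91.9≥82.0, cost 51≤164).
H: not dominated.
I: not dominated (best power draw).
J: dominated by E (sample rate 337≥142, power draw 66≤68, accuracy 98.0≥92.8, cost 129≤266).
K: not dominated (best accuracy).

A, B, C, E, F, H, I, K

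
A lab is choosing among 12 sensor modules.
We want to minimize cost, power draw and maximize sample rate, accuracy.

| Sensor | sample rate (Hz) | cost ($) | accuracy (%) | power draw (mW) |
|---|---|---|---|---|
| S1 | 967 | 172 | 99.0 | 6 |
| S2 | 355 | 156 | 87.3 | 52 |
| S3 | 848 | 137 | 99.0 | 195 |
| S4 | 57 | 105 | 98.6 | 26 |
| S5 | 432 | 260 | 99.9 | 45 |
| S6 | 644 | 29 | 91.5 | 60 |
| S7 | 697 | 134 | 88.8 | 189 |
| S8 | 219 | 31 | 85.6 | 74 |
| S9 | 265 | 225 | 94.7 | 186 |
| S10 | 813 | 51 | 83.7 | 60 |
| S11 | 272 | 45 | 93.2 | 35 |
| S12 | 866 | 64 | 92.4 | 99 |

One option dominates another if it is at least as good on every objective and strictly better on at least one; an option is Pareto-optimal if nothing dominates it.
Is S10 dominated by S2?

No

S2 vs S10: S2 is worse on sample rate (355 vs 813), so it does not dominate S10.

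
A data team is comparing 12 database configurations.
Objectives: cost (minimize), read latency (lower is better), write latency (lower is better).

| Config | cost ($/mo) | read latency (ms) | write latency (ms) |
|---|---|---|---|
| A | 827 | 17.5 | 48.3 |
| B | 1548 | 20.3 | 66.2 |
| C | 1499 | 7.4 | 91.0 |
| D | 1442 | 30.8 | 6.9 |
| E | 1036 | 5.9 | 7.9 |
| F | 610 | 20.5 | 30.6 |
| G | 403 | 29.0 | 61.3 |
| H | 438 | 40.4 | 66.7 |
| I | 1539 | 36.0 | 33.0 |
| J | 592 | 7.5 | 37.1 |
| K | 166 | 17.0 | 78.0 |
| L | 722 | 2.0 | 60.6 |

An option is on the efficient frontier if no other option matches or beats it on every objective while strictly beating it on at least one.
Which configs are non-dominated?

D, E, F, G, J, K, L

A: dominated by J (cost 592≤827, read latency 7.5≤17.5, write latency 37.1≤48.3).
B: dominated by A (cost 827≤1548, read latency 17.5≤20.3, write latency 48.3≤66.2).
C: dominated by E (cost 1036≤1499, read latency 5.9≤7.4, write latency 7.9≤91.0).
D: not dominated (best write latency).
E: not dominated.
F: not dominated.
G: not dominated.
H: dominated by G (cost 403≤438, read latency 29.0≤40.4, write latency 61.3≤66.7).
I: dominated by D (cost 1442≤1539, read latency 30.8≤36.0, write latency 6.9≤33.0).
J: not dominated.
K: not dominated (best cost).
L: not dominated (best read latency).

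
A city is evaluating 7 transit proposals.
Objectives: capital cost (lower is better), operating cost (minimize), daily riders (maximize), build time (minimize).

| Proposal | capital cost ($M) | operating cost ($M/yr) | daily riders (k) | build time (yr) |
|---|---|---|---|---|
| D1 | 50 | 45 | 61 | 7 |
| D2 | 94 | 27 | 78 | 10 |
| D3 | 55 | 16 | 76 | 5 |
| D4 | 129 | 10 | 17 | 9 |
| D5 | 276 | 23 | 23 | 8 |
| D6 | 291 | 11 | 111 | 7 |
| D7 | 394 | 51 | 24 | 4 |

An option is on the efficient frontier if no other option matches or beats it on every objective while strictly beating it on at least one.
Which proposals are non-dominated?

D1, D2, D3, D4, D6, D7

D1: not dominated (best capital cost).
D2: not dominated.
D3: not dominated.
D4: not dominated (best operating cost).
D5: dominated by D3 (capital cost 55≤276, operating cost 16≤23, daily riders 76≥23, build time 5≤8).
D6: not dominated (best daily riders).
D7: not dominated (best build time).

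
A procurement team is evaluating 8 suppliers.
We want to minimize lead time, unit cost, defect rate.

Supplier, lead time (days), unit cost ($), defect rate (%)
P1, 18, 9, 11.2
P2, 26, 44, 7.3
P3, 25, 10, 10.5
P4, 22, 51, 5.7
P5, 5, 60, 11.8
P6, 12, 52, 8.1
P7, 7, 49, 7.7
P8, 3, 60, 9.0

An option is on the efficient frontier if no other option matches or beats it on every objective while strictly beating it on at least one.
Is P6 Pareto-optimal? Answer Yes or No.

P7 vs P6: lead time 7≤12, unit cost 49≤52, defect rate 7.7≤8.1 — P7 is at least as good on every objective and strictly better on at least one, so P7 dominates P6.

No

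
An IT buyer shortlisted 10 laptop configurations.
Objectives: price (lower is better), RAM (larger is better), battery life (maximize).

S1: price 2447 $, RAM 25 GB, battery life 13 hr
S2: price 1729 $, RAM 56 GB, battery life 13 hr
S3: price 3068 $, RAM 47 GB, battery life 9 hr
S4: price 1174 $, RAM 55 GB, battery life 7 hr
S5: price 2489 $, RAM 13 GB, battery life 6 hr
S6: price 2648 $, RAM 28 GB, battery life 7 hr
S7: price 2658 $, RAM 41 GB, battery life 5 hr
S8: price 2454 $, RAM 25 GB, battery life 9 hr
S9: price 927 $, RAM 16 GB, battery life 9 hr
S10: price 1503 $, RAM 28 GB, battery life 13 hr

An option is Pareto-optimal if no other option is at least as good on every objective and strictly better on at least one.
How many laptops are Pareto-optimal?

S1: dominated by S2 (price 1729≤2447, RAM 56≥25, battery life 13≥13).
S2: not dominated (best RAM).
S3: dominated by S2 (price 1729≤3068, RAM 56≥47, battery life 13≥9).
S4: not dominated.
S5: dominated by S1 (price 2447≤2489, RAM 25≥13, battery life 13≥6).
S6: dominated by S2 (price 1729≤2648, RAM 56≥28, battery life 13≥7).
S7: dominated by S2 (price 1729≤2658, RAM 56≥41, battery life 13≥5).
S8: dominated by S1 (price 2447≤2454, RAM 25≥25, battery life 13≥9).
S9: not dominated (best price).
S10: not dominated.
Pareto-optimal: S2, S4, S9, S10 → 4.

4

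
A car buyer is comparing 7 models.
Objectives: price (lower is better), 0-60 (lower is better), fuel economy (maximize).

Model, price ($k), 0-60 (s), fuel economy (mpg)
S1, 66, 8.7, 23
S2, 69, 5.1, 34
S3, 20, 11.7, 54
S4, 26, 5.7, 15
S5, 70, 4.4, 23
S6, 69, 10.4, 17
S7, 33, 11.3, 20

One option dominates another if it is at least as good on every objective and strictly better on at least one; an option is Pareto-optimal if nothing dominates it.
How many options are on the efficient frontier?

S1: not dominated.
S2: not dominated.
S3: not dominated (best price).
S4: not dominated.
S5: not dominated (best 0-60).
S6: dominated by S1 (price 66≤69, 0-60 8.7≤10.4, fuel economy 23≥17).
S7: not dominated.
Pareto-optimal: S1, S2, S3, S4, S5, S7 → 6.

6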